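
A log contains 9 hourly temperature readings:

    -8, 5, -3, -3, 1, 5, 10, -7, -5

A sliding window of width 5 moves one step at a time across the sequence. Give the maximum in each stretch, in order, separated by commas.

(-8, 5, -3, -3, 1) → max 5
(5, -3, -3, 1, 5) → max 5
(-3, -3, 1, 5, 10) → max 10
(-3, 1, 5, 10, -7) → max 10
(1, 5, 10, -7, -5) → max 10

5, 5, 10, 10, 10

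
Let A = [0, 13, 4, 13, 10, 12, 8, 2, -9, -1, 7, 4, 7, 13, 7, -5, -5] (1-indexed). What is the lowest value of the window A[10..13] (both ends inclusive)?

Elements at indices 10..13: -1, 7, 4, 7
min(-1, 7, 4, 7) = -1

-1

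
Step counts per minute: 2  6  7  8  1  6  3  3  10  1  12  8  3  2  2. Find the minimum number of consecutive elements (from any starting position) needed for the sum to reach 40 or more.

add 2: running sum 2 < 40
add 6: running sum 8 < 40
add 7: running sum 15 < 40
add 8: running sum 23 < 40
add 1: running sum 24 < 40
add 6: running sum 30 < 40
add 3: running sum 33 < 40
add 3: running sum 36 < 40
add 10: shortest ending here [6, 7, 8, 1, 6, 3, 3, 10] sum 44, len 8
add 1: shortest ending here [6, 7, 8, 1, 6, 3, 3, 10, 1] sum 45, len 9
add 12: shortest ending here [8, 1, 6, 3, 3, 10, 1, 12] sum 44, len 8
add 8: shortest ending here [6, 3, 3, 10, 1, 12, 8] sum 43, len 7
add 3: shortest ending here [3, 3, 10, 1, 12, 8, 3] sum 40, len 7
add 2: shortest ending here [3, 3, 10, 1, 12, 8, 3, 2] sum 42, len 8
add 2: shortest ending here [3, 10, 1, 12, 8, 3, 2, 2] sum 41, len 8
Shortest qualifying length: 7.

7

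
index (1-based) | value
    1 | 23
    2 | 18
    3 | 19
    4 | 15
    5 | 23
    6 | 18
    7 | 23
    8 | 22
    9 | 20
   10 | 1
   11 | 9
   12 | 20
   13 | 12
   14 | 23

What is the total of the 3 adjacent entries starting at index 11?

Elements at indices 11..13: 9, 20, 12
sum(9, 20, 12) = 41

41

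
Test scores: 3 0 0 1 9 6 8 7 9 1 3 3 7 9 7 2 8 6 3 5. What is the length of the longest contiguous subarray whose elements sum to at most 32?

Extend to the right; shrink from the left whenever the sum exceeds 32:
→ 3: sum 3, len 1
→ 0: sum 3, len 2
→ 0: sum 3, len 3
→ 1: sum 4, len 4
→ 9: sum 13, len 5
→ 6: sum 19, len 6
→ 8: sum 27, len 7
→ 7 (dropped 3): sum 31, len 7
→ 9 (dropped 0, 0, 1, 9): sum 30, len 4
→ 1: sum 31, len 5
→ 3 (dropped 6): sum 28, len 5
→ 3: sum 31, len 6
→ 7 (dropped 8): sum 30, len 6
→ 9 (dropped 7): sum 32, len 6
→ 7 (dropped 9): sum 30, len 6
→ 2: sum 32, len 7
→ 8 (dropped 1, 3, 3, 7): sum 26, len 4
→ 6: sum 32, len 5
→ 3 (dropped 9): sum 26, len 5
→ 5: sum 31, len 6
Longest length seen: 7.

7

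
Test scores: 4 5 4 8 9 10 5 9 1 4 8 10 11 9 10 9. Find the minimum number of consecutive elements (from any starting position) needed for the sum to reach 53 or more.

Extend right; whenever the sum reaches 53, record the length and shrink from the left:
add 4: running sum 4 < 53
add 5: running sum 9 < 53
add 4: running sum 13 < 53
add 8: running sum 21 < 53
add 9: running sum 30 < 53
add 10: running sum 40 < 53
add 5: running sum 45 < 53
end 7: [4, 5, 4, 8, 9, 10, 5, 9] sum 54, len 8
end 8: [4, 5, 4, 8, 9, 10, 5, 9, 1] sum 55, len 9
end 9: [5, 4, 8, 9, 10, 5, 9, 1, 4] sum 55, len 9
end 10: [8, 9, 10, 5, 9, 1, 4, 8] sum 54, len 8
end 11: [9, 10, 5, 9, 1, 4, 8, 10] sum 56, len 8
end 12: [10, 5, 9, 1, 4, 8, 10, 11] sum 58, len 8
end 13: [5, 9, 1, 4, 8, 10, 11, 9] sum 57, len 8
end 14: [1, 4, 8, 10, 11, 9, 10] sum 53, len 7
end 15: [8, 10, 11, 9, 10, 9] sum 57, len 6
Shortest qualifying length: 6.

6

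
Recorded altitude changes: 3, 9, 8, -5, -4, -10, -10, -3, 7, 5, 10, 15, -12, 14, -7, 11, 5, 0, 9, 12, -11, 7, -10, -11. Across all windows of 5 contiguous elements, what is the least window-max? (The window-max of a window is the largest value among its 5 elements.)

-3

[3, 9, 8, -5, -4] → max 9
[9, 8, -5, -4, -10] → max 9
[8, -5, -4, -10, -10] → max 8
[-5, -4, -10, -10, -3] → max -3
[-4, -10, -10, -3, 7] → max 7
[-10, -10, -3, 7, 5] → max 7
[-10, -3, 7, 5, 10] → max 10
[-3, 7, 5, 10, 15] → max 15
[7, 5, 10, 15, -12] → max 15
[5, 10, 15, -12, 14] → max 15
[10, 15, -12, 14, -7] → max 15
[15, -12, 14, -7, 11] → max 15
[-12, 14, -7, 11, 5] → max 14
[14, -7, 11, 5, 0] → max 14
[-7, 11, 5, 0, 9] → max 11
[11, 5, 0, 9, 12] → max 12
[5, 0, 9, 12, -11] → max 12
[0, 9, 12, -11, 7] → max 12
[9, 12, -11, 7, -10] → max 12
[12, -11, 7, -10, -11] → max 12
Least of these is -3.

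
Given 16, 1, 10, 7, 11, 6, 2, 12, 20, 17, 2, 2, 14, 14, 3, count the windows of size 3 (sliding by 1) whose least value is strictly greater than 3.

(16, 1, 10) → min 1
(1, 10, 7) → min 1
(10, 7, 11) → min 7  > 3 ✓
(7, 11, 6) → min 6  > 3 ✓
(11, 6, 2) → min 2
(6, 2, 12) → min 2
(2, 12, 20) → min 2
(12, 20, 17) → min 12  > 3 ✓
(20, 17, 2) → min 2
(17, 2, 2) → min 2
(2, 2, 14) → min 2
(2, 14, 14) → min 2
(14, 14, 3) → min 3
3 windows satisfy the condition.

3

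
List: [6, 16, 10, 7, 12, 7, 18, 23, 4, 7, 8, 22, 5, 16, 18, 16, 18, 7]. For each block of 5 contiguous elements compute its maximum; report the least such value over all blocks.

[6, 16, 10, 7, 12] → max 16
[16, 10, 7, 12, 7] → max 16
[10, 7, 12, 7, 18] → max 18
[7, 12, 7, 18, 23] → max 23
[12, 7, 18, 23, 4] → max 23
[7, 18, 23, 4, 7] → max 23
[18, 23, 4, 7, 8] → max 23
[23, 4, 7, 8, 22] → max 23
[4, 7, 8, 22, 5] → max 22
[7, 8, 22, 5, 16] → max 22
[8, 22, 5, 16, 18] → max 22
[22, 5, 16, 18, 16] → max 22
[5, 16, 18, 16, 18] → max 18
[16, 18, 16, 18, 7] → max 18
Least of these is 16.

16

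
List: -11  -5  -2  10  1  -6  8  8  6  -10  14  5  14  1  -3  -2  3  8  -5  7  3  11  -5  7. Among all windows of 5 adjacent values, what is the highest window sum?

31

[-11, -5, -2, 10, 1] → sum -7
[-5, -2, 10, 1, -6] → sum -2
[-2, 10, 1, -6, 8] → sum 11
[10, 1, -6, 8, 8] → sum 21
[1, -6, 8, 8, 6] → sum 17
[-6, 8, 8, 6, -10] → sum 6
[8, 8, 6, -10, 14] → sum 26
[8, 6, -10, 14, 5] → sum 23
[6, -10, 14, 5, 14] → sum 29
[-10, 14, 5, 14, 1] → sum 24
[14, 5, 14, 1, -3] → sum 31
[5, 14, 1, -3, -2] → sum 15
[14, 1, -3, -2, 3] → sum 13
[1, -3, -2, 3, 8] → sum 7
[-3, -2, 3, 8, -5] → sum 1
[-2, 3, 8, -5, 7] → sum 11
[3, 8, -5, 7, 3] → sum 16
[8, -5, 7, 3, 11] → sum 24
[-5, 7, 3, 11, -5] → sum 11
[7, 3, 11, -5, 7] → sum 23
Highest of these is 31.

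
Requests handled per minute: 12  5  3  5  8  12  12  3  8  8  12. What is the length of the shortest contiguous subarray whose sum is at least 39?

add 12: running sum 12 < 39
add 5: running sum 17 < 39
add 3: running sum 20 < 39
add 5: running sum 25 < 39
add 8: running sum 33 < 39
end 5: [12, 5, 3, 5, 8, 12] sum 45, len 6
end 6: [3, 5, 8, 12, 12] sum 40, len 5
end 7: [5, 8, 12, 12, 3] sum 40, len 5
end 8: [8, 12, 12, 3, 8] sum 43, len 5
end 9: [12, 12, 3, 8, 8] sum 43, len 5
end 10: [12, 3, 8, 8, 12] sum 43, len 5
Shortest qualifying length: 5.

5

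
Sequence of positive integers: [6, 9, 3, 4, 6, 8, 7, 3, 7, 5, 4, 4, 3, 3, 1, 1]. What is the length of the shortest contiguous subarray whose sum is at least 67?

13

add 6: running sum 6 < 67
add 9: running sum 15 < 67
add 3: running sum 18 < 67
add 4: running sum 22 < 67
add 6: running sum 28 < 67
add 8: running sum 36 < 67
add 7: running sum 43 < 67
add 3: running sum 46 < 67
add 7: running sum 53 < 67
add 5: running sum 58 < 67
add 4: running sum 62 < 67
add 4: running sum 66 < 67
end 12: [6, 9, 3, 4, 6, 8, 7, 3, 7, 5, 4, 4, 3] sum 69, len 13
end 13: [6, 9, 3, 4, 6, 8, 7, 3, 7, 5, 4, 4, 3, 3] sum 72, len 14
end 14: [9, 3, 4, 6, 8, 7, 3, 7, 5, 4, 4, 3, 3, 1] sum 67, len 14
end 15: [9, 3, 4, 6, 8, 7, 3, 7, 5, 4, 4, 3, 3, 1, 1] sum 68, len 15
Shortest qualifying length: 13.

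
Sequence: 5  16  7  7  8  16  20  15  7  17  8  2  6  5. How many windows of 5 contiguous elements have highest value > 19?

(5, 16, 7, 7, 8) → max 16
(16, 7, 7, 8, 16) → max 16
(7, 7, 8, 16, 20) → max 20  > 19 ✓
(7, 8, 16, 20, 15) → max 20  > 19 ✓
(8, 16, 20, 15, 7) → max 20  > 19 ✓
(16, 20, 15, 7, 17) → max 20  > 19 ✓
(20, 15, 7, 17, 8) → max 20  > 19 ✓
(15, 7, 17, 8, 2) → max 17
(7, 17, 8, 2, 6) → max 17
(17, 8, 2, 6, 5) → max 17
5 windows satisfy the condition.

5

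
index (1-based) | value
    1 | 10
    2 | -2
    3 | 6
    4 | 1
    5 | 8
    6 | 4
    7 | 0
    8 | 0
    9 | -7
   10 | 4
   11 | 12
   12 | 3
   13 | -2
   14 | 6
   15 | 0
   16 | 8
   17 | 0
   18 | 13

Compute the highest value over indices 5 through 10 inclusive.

Elements at indices 5..10: 8, 4, 0, 0, -7, 4
max(8, 4, 0, 0, -7, 4) = 8

8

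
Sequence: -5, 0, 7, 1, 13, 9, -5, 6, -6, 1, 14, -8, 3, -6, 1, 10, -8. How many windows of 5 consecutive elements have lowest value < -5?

9

[-5, 0, 7, 1, 13] → min -5
[0, 7, 1, 13, 9] → min 0
[7, 1, 13, 9, -5] → min -5
[1, 13, 9, -5, 6] → min -5
[13, 9, -5, 6, -6] → min -6  < -5 ✓
[9, -5, 6, -6, 1] → min -6  < -5 ✓
[-5, 6, -6, 1, 14] → min -6  < -5 ✓
[6, -6, 1, 14, -8] → min -8  < -5 ✓
[-6, 1, 14, -8, 3] → min -8  < -5 ✓
[1, 14, -8, 3, -6] → min -8  < -5 ✓
[14, -8, 3, -6, 1] → min -8  < -5 ✓
[-8, 3, -6, 1, 10] → min -8  < -5 ✓
[3, -6, 1, 10, -8] → min -8  < -5 ✓
9 windows satisfy the condition.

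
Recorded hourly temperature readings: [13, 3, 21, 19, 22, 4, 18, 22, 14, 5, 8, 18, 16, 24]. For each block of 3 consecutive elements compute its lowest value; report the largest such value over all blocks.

[13, 3, 21] → min 3
[3, 21, 19] → min 3
[21, 19, 22] → min 19
[19, 22, 4] → min 4
[22, 4, 18] → min 4
[4, 18, 22] → min 4
[18, 22, 14] → min 14
[22, 14, 5] → min 5
[14, 5, 8] → min 5
[5, 8, 18] → min 5
[8, 18, 16] → min 8
[18, 16, 24] → min 16
Largest of these is 19.

19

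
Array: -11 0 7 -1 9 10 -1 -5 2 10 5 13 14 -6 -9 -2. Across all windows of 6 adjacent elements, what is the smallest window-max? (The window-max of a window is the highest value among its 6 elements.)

10

[-11, 0, 7, -1, 9, 10] → max 10
[0, 7, -1, 9, 10, -1] → max 10
[7, -1, 9, 10, -1, -5] → max 10
[-1, 9, 10, -1, -5, 2] → max 10
[9, 10, -1, -5, 2, 10] → max 10
[10, -1, -5, 2, 10, 5] → max 10
[-1, -5, 2, 10, 5, 13] → max 13
[-5, 2, 10, 5, 13, 14] → max 14
[2, 10, 5, 13, 14, -6] → max 14
[10, 5, 13, 14, -6, -9] → max 14
[5, 13, 14, -6, -9, -2] → max 14
Smallest of these is 10.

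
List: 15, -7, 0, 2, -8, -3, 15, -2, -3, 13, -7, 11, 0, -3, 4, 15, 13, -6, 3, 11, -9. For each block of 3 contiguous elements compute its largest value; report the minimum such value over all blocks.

15 -7 0 → max 15
-7 0 2 → max 2
0 2 -8 → max 2
2 -8 -3 → max 2
-8 -3 15 → max 15
-3 15 -2 → max 15
15 -2 -3 → max 15
-2 -3 13 → max 13
-3 13 -7 → max 13
13 -7 11 → max 13
-7 11 0 → max 11
11 0 -3 → max 11
0 -3 4 → max 4
-3 4 15 → max 15
4 15 13 → max 15
15 13 -6 → max 15
13 -6 3 → max 13
-6 3 11 → max 11
3 11 -9 → max 11
Minimum of these is 2.

2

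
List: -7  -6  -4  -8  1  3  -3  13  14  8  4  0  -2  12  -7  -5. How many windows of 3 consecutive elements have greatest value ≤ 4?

6

-7 -6 -4 → max -4  ≤ 4 ✓
-6 -4 -8 → max -4  ≤ 4 ✓
-4 -8 1 → max 1  ≤ 4 ✓
-8 1 3 → max 3  ≤ 4 ✓
1 3 -3 → max 3  ≤ 4 ✓
3 -3 13 → max 13
-3 13 14 → max 14
13 14 8 → max 14
14 8 4 → max 14
8 4 0 → max 8
4 0 -2 → max 4  ≤ 4 ✓
0 -2 12 → max 12
-2 12 -7 → max 12
12 -7 -5 → max 12
6 windows satisfy the condition.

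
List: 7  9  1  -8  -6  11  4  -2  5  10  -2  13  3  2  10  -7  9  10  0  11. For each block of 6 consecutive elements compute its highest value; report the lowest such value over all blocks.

7 9 1 -8 -6 11 → max 11
9 1 -8 -6 11 4 → max 11
1 -8 -6 11 4 -2 → max 11
-8 -6 11 4 -2 5 → max 11
-6 11 4 -2 5 10 → max 11
11 4 -2 5 10 -2 → max 11
4 -2 5 10 -2 13 → max 13
-2 5 10 -2 13 3 → max 13
5 10 -2 13 3 2 → max 13
10 -2 13 3 2 10 → max 13
-2 13 3 2 10 -7 → max 13
13 3 2 10 -7 9 → max 13
3 2 10 -7 9 10 → max 10
2 10 -7 9 10 0 → max 10
10 -7 9 10 0 11 → max 11
Lowest of these is 10.

10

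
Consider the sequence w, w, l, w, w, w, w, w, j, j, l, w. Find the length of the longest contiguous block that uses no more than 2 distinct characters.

8

[w] 1 distinct, len 1
[w, w] 1 distinct, len 2
[w, w, l] 2 distinct, len 3
[w, w, l, w] 2 distinct, len 4
[w, w, l, w, w] 2 distinct, len 5
[w, w, l, w, w, w] 2 distinct, len 6
[w, w, l, w, w, w, w] 2 distinct, len 7
[w, w, l, w, w, w, w, w] 2 distinct, len 8
[w, w, w, w, w, j] 2 distinct, len 6
[w, w, w, w, w, j, j] 2 distinct, len 7
[j, j, l] 2 distinct, len 3
[l, w] 2 distinct, len 2
Longest length with ≤2 distinct: 8.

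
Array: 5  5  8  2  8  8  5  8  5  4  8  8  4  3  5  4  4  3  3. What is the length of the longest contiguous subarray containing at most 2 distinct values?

5

Extend right; when distinct count exceeds 2, shrink from the left:
add 5: window [5] (1 distinct), len 1
add 5: window [5, 5] (1 distinct), len 2
add 8: window [5, 5, 8] (2 distinct), len 3
add 2: window [8, 2] (2 distinct), len 2
add 8: window [8, 2, 8] (2 distinct), len 3
add 8: window [8, 2, 8, 8] (2 distinct), len 4
add 5: window [8, 8, 5] (2 distinct), len 3
add 8: window [8, 8, 5, 8] (2 distinct), len 4
add 5: window [8, 8, 5, 8, 5] (2 distinct), len 5
add 4: window [5, 4] (2 distinct), len 2
add 8: window [4, 8] (2 distinct), len 2
add 8: window [4, 8, 8] (2 distinct), len 3
add 4: window [4, 8, 8, 4] (2 distinct), len 4
add 3: window [4, 3] (2 distinct), len 2
add 5: window [3, 5] (2 distinct), len 2
add 4: window [5, 4] (2 distinct), len 2
add 4: window [5, 4, 4] (2 distinct), len 3
add 3: window [4, 4, 3] (2 distinct), len 3
add 3: window [4, 4, 3, 3] (2 distinct), len 4
Longest length with ≤2 distinct: 5.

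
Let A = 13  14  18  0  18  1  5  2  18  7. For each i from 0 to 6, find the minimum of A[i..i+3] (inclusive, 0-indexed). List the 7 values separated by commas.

0, 0, 0, 0, 1, 1, 2

13 14 18 0 → min 0
14 18 0 18 → min 0
18 0 18 1 → min 0
0 18 1 5 → min 0
18 1 5 2 → min 1
1 5 2 18 → min 1
5 2 18 7 → min 2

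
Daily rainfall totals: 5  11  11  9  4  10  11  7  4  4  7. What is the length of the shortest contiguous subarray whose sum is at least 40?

5

Extend right; whenever the sum reaches 40, record the length and shrink from the left:
add 5: running sum 5 < 40
add 11: running sum 16 < 40
add 11: running sum 27 < 40
add 9: running sum 36 < 40
end 4: [5, 11, 11, 9, 4] sum 40, len 5
end 5: [11, 11, 9, 4, 10] sum 45, len 5
end 6: [11, 9, 4, 10, 11] sum 45, len 5
end 7: [9, 4, 10, 11, 7] sum 41, len 5
end 8: [9, 4, 10, 11, 7, 4] sum 45, len 6
end 9: [4, 10, 11, 7, 4, 4] sum 40, len 6
end 10: [10, 11, 7, 4, 4, 7] sum 43, len 6
Shortest qualifying length: 5.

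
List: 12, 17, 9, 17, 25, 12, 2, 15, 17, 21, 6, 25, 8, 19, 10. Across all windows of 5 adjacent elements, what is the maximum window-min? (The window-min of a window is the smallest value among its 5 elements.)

[12, 17, 9, 17, 25] → min 9
[17, 9, 17, 25, 12] → min 9
[9, 17, 25, 12, 2] → min 2
[17, 25, 12, 2, 15] → min 2
[25, 12, 2, 15, 17] → min 2
[12, 2, 15, 17, 21] → min 2
[2, 15, 17, 21, 6] → min 2
[15, 17, 21, 6, 25] → min 6
[17, 21, 6, 25, 8] → min 6
[21, 6, 25, 8, 19] → min 6
[6, 25, 8, 19, 10] → min 6
Maximum of these is 9.

9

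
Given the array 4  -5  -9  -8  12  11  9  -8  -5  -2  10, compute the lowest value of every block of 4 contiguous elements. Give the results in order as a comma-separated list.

Sliding a size-4 window across the 11 values:
(4, -5, -9, -8) → min -9
(-5, -9, -8, 12) → min -9
(-9, -8, 12, 11) → min -9
(-8, 12, 11, 9) → min -8
(12, 11, 9, -8) → min -8
(11, 9, -8, -5) → min -8
(9, -8, -5, -2) → min -8
(-8, -5, -2, 10) → min -8

-9, -9, -9, -8, -8, -8, -8, -8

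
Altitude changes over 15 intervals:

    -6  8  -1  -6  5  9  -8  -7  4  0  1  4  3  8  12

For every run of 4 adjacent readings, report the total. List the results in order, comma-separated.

Sliding a size-4 window across the 15 values:
-6 8 -1 -6 → sum -5
8 -1 -6 5 → sum 6
-1 -6 5 9 → sum 7
-6 5 9 -8 → sum 0
5 9 -8 -7 → sum -1
9 -8 -7 4 → sum -2
-8 -7 4 0 → sum -11
-7 4 0 1 → sum -2
4 0 1 4 → sum 9
0 1 4 3 → sum 8
1 4 3 8 → sum 16
4 3 8 12 → sum 27

-5, 6, 7, 0, -1, -2, -11, -2, 9, 8, 16, 27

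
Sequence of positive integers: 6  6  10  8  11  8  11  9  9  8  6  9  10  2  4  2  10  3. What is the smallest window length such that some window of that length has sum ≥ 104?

12

add 6: running sum 6 < 104
add 6: running sum 12 < 104
add 10: running sum 22 < 104
add 8: running sum 30 < 104
add 11: running sum 41 < 104
add 8: running sum 49 < 104
add 11: running sum 60 < 104
add 9: running sum 69 < 104
add 9: running sum 78 < 104
add 8: running sum 86 < 104
add 6: running sum 92 < 104
add 9: running sum 101 < 104
add 10: shortest ending here [6, 10, 8, 11, 8, 11, 9, 9, 8, 6, 9, 10] sum 105, len 12
add 2: shortest ending here [6, 10, 8, 11, 8, 11, 9, 9, 8, 6, 9, 10, 2] sum 107, len 13
add 4: shortest ending here [10, 8, 11, 8, 11, 9, 9, 8, 6, 9, 10, 2, 4] sum 105, len 13
add 2: shortest ending here [10, 8, 11, 8, 11, 9, 9, 8, 6, 9, 10, 2, 4, 2] sum 107, len 14
add 10: shortest ending here [8, 11, 8, 11, 9, 9, 8, 6, 9, 10, 2, 4, 2, 10] sum 107, len 14
add 3: shortest ending here [8, 11, 8, 11, 9, 9, 8, 6, 9, 10, 2, 4, 2, 10, 3] sum 110, len 15
Shortest qualifying length: 12.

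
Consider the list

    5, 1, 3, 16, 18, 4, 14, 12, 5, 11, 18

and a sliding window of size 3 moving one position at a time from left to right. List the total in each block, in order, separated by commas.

[5, 1, 3] → sum 9
[1, 3, 16] → sum 20
[3, 16, 18] → sum 37
[16, 18, 4] → sum 38
[18, 4, 14] → sum 36
[4, 14, 12] → sum 30
[14, 12, 5] → sum 31
[12, 5, 11] → sum 28
[5, 11, 18] → sum 34

9, 20, 37, 38, 36, 30, 31, 28, 34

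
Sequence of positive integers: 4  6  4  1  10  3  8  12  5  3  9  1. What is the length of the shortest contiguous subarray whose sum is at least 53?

9

add 4: running sum 4 < 53
add 6: running sum 10 < 53
add 4: running sum 14 < 53
add 1: running sum 15 < 53
add 10: running sum 25 < 53
add 3: running sum 28 < 53
add 8: running sum 36 < 53
add 12: running sum 48 < 53
add 5: shortest ending here [4, 6, 4, 1, 10, 3, 8, 12, 5] sum 53, len 9
add 3: shortest ending here [4, 6, 4, 1, 10, 3, 8, 12, 5, 3] sum 56, len 10
add 9: shortest ending here [4, 1, 10, 3, 8, 12, 5, 3, 9] sum 55, len 9
add 1: shortest ending here [4, 1, 10, 3, 8, 12, 5, 3, 9, 1] sum 56, len 10
Shortest qualifying length: 9.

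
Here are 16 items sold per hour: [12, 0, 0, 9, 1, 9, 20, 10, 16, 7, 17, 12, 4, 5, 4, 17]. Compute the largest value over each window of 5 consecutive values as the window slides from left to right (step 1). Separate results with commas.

12, 9, 20, 20, 20, 20, 20, 17, 17, 17, 17, 17

(12, 0, 0, 9, 1) → max 12
(0, 0, 9, 1, 9) → max 9
(0, 9, 1, 9, 20) → max 20
(9, 1, 9, 20, 10) → max 20
(1, 9, 20, 10, 16) → max 20
(9, 20, 10, 16, 7) → max 20
(20, 10, 16, 7, 17) → max 20
(10, 16, 7, 17, 12) → max 17
(16, 7, 17, 12, 4) → max 17
(7, 17, 12, 4, 5) → max 17
(17, 12, 4, 5, 4) → max 17
(12, 4, 5, 4, 17) → max 17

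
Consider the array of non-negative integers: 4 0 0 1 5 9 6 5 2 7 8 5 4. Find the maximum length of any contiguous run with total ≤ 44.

[4] sum 4 len 1
[4, 0] sum 4 len 2
[4, 0, 0] sum 4 len 3
[4, 0, 0, 1] sum 5 len 4
[4, 0, 0, 1, 5] sum 10 len 5
[4, 0, 0, 1, 5, 9] sum 19 len 6
[4, 0, 0, 1, 5, 9, 6] sum 25 len 7
[4, 0, 0, 1, 5, 9, 6, 5] sum 30 len 8
[4, 0, 0, 1, 5, 9, 6, 5, 2] sum 32 len 9
[4, 0, 0, 1, 5, 9, 6, 5, 2, 7] sum 39 len 10
[0, 0, 1, 5, 9, 6, 5, 2, 7, 8] sum 43 len 10
[9, 6, 5, 2, 7, 8, 5] sum 42 len 7
[6, 5, 2, 7, 8, 5, 4] sum 37 len 7
Longest length seen: 10.

10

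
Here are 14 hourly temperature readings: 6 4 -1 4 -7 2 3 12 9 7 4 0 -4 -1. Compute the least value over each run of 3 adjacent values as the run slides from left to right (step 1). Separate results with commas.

-1, -1, -7, -7, -7, 2, 3, 7, 4, 0, -4, -4

[6, 4, -1] → min -1
[4, -1, 4] → min -1
[-1, 4, -7] → min -7
[4, -7, 2] → min -7
[-7, 2, 3] → min -7
[2, 3, 12] → min 2
[3, 12, 9] → min 3
[12, 9, 7] → min 7
[9, 7, 4] → min 4
[7, 4, 0] → min 0
[4, 0, -4] → min -4
[0, -4, -1] → min -4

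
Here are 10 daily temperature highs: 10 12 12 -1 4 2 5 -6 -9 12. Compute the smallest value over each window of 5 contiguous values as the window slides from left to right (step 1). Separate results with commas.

-1, -1, -1, -6, -9, -9

Sliding a size-5 window across the 10 values:
[10, 12, 12, -1, 4] → min -1
[12, 12, -1, 4, 2] → min -1
[12, -1, 4, 2, 5] → min -1
[-1, 4, 2, 5, -6] → min -6
[4, 2, 5, -6, -9] → min -9
[2, 5, -6, -9, 12] → min -9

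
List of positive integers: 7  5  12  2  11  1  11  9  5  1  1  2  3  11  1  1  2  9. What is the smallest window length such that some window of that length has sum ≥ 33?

add 7: running sum 7 < 33
add 5: running sum 12 < 33
add 12: running sum 24 < 33
add 2: running sum 26 < 33
end 4: [7, 5, 12, 2, 11] sum 37, len 5
end 5: [7, 5, 12, 2, 11, 1] sum 38, len 6
end 6: [12, 2, 11, 1, 11] sum 37, len 5
end 7: [2, 11, 1, 11, 9] sum 34, len 5
end 8: [11, 1, 11, 9, 5] sum 37, len 5
end 9: [11, 1, 11, 9, 5, 1] sum 38, len 6
end 10: [11, 1, 11, 9, 5, 1, 1] sum 39, len 7
end 11: [11, 1, 11, 9, 5, 1, 1, 2] sum 41, len 8
end 12: [1, 11, 9, 5, 1, 1, 2, 3] sum 33, len 8
end 13: [11, 9, 5, 1, 1, 2, 3, 11] sum 43, len 8
end 14: [9, 5, 1, 1, 2, 3, 11, 1] sum 33, len 8
end 15: [9, 5, 1, 1, 2, 3, 11, 1, 1] sum 34, len 9
end 16: [9, 5, 1, 1, 2, 3, 11, 1, 1, 2] sum 36, len 10
end 17: [5, 1, 1, 2, 3, 11, 1, 1, 2, 9] sum 36, len 10
Shortest qualifying length: 5.

5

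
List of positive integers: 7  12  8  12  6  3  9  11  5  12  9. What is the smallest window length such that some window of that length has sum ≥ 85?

add 7: running sum 7 < 85
add 12: running sum 19 < 85
add 8: running sum 27 < 85
add 12: running sum 39 < 85
add 6: running sum 45 < 85
add 3: running sum 48 < 85
add 9: running sum 57 < 85
add 11: running sum 68 < 85
add 5: running sum 73 < 85
end 9: [7, 12, 8, 12, 6, 3, 9, 11, 5, 12] sum 85, len 10
end 10: [12, 8, 12, 6, 3, 9, 11, 5, 12, 9] sum 87, len 10
Shortest qualifying length: 10.

10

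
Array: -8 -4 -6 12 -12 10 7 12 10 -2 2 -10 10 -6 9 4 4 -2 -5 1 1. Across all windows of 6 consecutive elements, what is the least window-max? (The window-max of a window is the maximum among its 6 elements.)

4

[-8, -4, -6, 12, -12, 10] → max 12
[-4, -6, 12, -12, 10, 7] → max 12
[-6, 12, -12, 10, 7, 12] → max 12
[12, -12, 10, 7, 12, 10] → max 12
[-12, 10, 7, 12, 10, -2] → max 12
[10, 7, 12, 10, -2, 2] → max 12
[7, 12, 10, -2, 2, -10] → max 12
[12, 10, -2, 2, -10, 10] → max 12
[10, -2, 2, -10, 10, -6] → max 10
[-2, 2, -10, 10, -6, 9] → max 10
[2, -10, 10, -6, 9, 4] → max 10
[-10, 10, -6, 9, 4, 4] → max 10
[10, -6, 9, 4, 4, -2] → max 10
[-6, 9, 4, 4, -2, -5] → max 9
[9, 4, 4, -2, -5, 1] → max 9
[4, 4, -2, -5, 1, 1] → max 4
Least of these is 4.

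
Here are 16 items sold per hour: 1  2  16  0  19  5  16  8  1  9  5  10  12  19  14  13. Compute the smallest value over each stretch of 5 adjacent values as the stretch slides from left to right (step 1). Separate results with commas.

0, 0, 0, 0, 1, 1, 1, 1, 1, 5, 5, 10

Sliding a size-5 window across the 16 values:
(1, 2, 16, 0, 19) → min 0
(2, 16, 0, 19, 5) → min 0
(16, 0, 19, 5, 16) → min 0
(0, 19, 5, 16, 8) → min 0
(19, 5, 16, 8, 1) → min 1
(5, 16, 8, 1, 9) → min 1
(16, 8, 1, 9, 5) → min 1
(8, 1, 9, 5, 10) → min 1
(1, 9, 5, 10, 12) → min 1
(9, 5, 10, 12, 19) → min 5
(5, 10, 12, 19, 14) → min 5
(10, 12, 19, 14, 13) → min 10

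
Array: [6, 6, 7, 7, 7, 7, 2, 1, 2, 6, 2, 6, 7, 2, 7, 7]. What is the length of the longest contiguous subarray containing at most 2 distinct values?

add 6: window [6] (1 distinct), len 1
add 6: window [6, 6] (1 distinct), len 2
add 7: window [6, 6, 7] (2 distinct), len 3
add 7: window [6, 6, 7, 7] (2 distinct), len 4
add 7: window [6, 6, 7, 7, 7] (2 distinct), len 5
add 7: window [6, 6, 7, 7, 7, 7] (2 distinct), len 6
add 2: window [7, 7, 7, 7, 2] (2 distinct), len 5
add 1: window [2, 1] (2 distinct), len 2
add 2: window [2, 1, 2] (2 distinct), len 3
add 6: window [2, 6] (2 distinct), len 2
add 2: window [2, 6, 2] (2 distinct), len 3
add 6: window [2, 6, 2, 6] (2 distinct), len 4
add 7: window [6, 7] (2 distinct), len 2
add 2: window [7, 2] (2 distinct), len 2
add 7: window [7, 2, 7] (2 distinct), len 3
add 7: window [7, 2, 7, 7] (2 distinct), len 4
Longest length with ≤2 distinct: 6.

6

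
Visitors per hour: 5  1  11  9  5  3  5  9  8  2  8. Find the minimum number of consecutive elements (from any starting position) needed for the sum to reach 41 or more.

Extend right; whenever the sum reaches 41, record the length and shrink from the left:
add 5: running sum 5 < 41
add 1: running sum 6 < 41
add 11: running sum 17 < 41
add 9: running sum 26 < 41
add 5: running sum 31 < 41
add 3: running sum 34 < 41
add 5: running sum 39 < 41
add 9: shortest ending here [11, 9, 5, 3, 5, 9] sum 42, len 6
add 8: shortest ending here [11, 9, 5, 3, 5, 9, 8] sum 50, len 7
add 2: shortest ending here [9, 5, 3, 5, 9, 8, 2] sum 41, len 7
add 8: shortest ending here [9, 5, 3, 5, 9, 8, 2, 8] sum 49, len 8
Shortest qualifying length: 6.

6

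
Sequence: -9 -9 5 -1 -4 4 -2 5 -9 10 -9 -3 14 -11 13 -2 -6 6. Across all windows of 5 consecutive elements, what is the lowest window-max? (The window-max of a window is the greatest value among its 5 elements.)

[-9, -9, 5, -1, -4] → max 5
[-9, 5, -1, -4, 4] → max 5
[5, -1, -4, 4, -2] → max 5
[-1, -4, 4, -2, 5] → max 5
[-4, 4, -2, 5, -9] → max 5
[4, -2, 5, -9, 10] → max 10
[-2, 5, -9, 10, -9] → max 10
[5, -9, 10, -9, -3] → max 10
[-9, 10, -9, -3, 14] → max 14
[10, -9, -3, 14, -11] → max 14
[-9, -3, 14, -11, 13] → max 14
[-3, 14, -11, 13, -2] → max 14
[14, -11, 13, -2, -6] → max 14
[-11, 13, -2, -6, 6] → max 13
Lowest of these is 5.

5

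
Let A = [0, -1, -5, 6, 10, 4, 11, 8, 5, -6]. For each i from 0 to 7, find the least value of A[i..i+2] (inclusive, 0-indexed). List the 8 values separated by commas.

-5, -5, -5, 4, 4, 4, 5, -6

0 -1 -5 → min -5
-1 -5 6 → min -5
-5 6 10 → min -5
6 10 4 → min 4
10 4 11 → min 4
4 11 8 → min 4
11 8 5 → min 5
8 5 -6 → min -6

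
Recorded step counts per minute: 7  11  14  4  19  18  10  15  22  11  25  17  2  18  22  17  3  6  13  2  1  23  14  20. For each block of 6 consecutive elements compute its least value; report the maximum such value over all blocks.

10

Each size-6 window and its min:
(7, 11, 14, 4, 19, 18) → min 4
(11, 14, 4, 19, 18, 10) → min 4
(14, 4, 19, 18, 10, 15) → min 4
(4, 19, 18, 10, 15, 22) → min 4
(19, 18, 10, 15, 22, 11) → min 10
(18, 10, 15, 22, 11, 25) → min 10
(10, 15, 22, 11, 25, 17) → min 10
(15, 22, 11, 25, 17, 2) → min 2
(22, 11, 25, 17, 2, 18) → min 2
(11, 25, 17, 2, 18, 22) → min 2
(25, 17, 2, 18, 22, 17) → min 2
(17, 2, 18, 22, 17, 3) → min 2
(2, 18, 22, 17, 3, 6) → min 2
(18, 22, 17, 3, 6, 13) → min 3
(22, 17, 3, 6, 13, 2) → min 2
(17, 3, 6, 13, 2, 1) → min 1
(3, 6, 13, 2, 1, 23) → min 1
(6, 13, 2, 1, 23, 14) → min 1
(13, 2, 1, 23, 14, 20) → min 1
Maximum of these is 10.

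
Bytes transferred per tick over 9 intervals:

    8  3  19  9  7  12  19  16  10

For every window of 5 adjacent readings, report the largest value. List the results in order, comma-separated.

8 3 19 9 7 → max 19
3 19 9 7 12 → max 19
19 9 7 12 19 → max 19
9 7 12 19 16 → max 19
7 12 19 16 10 → max 19

19, 19, 19, 19, 19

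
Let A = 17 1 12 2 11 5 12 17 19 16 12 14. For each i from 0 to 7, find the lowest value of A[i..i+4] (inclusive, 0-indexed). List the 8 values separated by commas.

Sliding a size-5 window across the 12 values:
[17, 1, 12, 2, 11] → min 1
[1, 12, 2, 11, 5] → min 1
[12, 2, 11, 5, 12] → min 2
[2, 11, 5, 12, 17] → min 2
[11, 5, 12, 17, 19] → min 5
[5, 12, 17, 19, 16] → min 5
[12, 17, 19, 16, 12] → min 12
[17, 19, 16, 12, 14] → min 12

1, 1, 2, 2, 5, 5, 12, 12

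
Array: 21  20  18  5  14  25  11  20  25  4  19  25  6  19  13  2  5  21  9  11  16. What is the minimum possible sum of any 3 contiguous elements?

20

21 20 18 → sum 59
20 18 5 → sum 43
18 5 14 → sum 37
5 14 25 → sum 44
14 25 11 → sum 50
25 11 20 → sum 56
11 20 25 → sum 56
20 25 4 → sum 49
25 4 19 → sum 48
4 19 25 → sum 48
19 25 6 → sum 50
25 6 19 → sum 50
6 19 13 → sum 38
19 13 2 → sum 34
13 2 5 → sum 20
2 5 21 → sum 28
5 21 9 → sum 35
21 9 11 → sum 41
9 11 16 → sum 36
Minimum of these is 20.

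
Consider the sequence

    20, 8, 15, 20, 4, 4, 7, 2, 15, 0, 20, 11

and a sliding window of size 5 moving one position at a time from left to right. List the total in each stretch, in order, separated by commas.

[20, 8, 15, 20, 4] → sum 67
[8, 15, 20, 4, 4] → sum 51
[15, 20, 4, 4, 7] → sum 50
[20, 4, 4, 7, 2] → sum 37
[4, 4, 7, 2, 15] → sum 32
[4, 7, 2, 15, 0] → sum 28
[7, 2, 15, 0, 20] → sum 44
[2, 15, 0, 20, 11] → sum 48

67, 51, 50, 37, 32, 28, 44, 48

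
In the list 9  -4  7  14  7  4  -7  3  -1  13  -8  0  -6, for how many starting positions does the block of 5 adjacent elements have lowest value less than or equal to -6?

(9, -4, 7, 14, 7) → min -4
(-4, 7, 14, 7, 4) → min -4
(7, 14, 7, 4, -7) → min -7  ≤ -6 ✓
(14, 7, 4, -7, 3) → min -7  ≤ -6 ✓
(7, 4, -7, 3, -1) → min -7  ≤ -6 ✓
(4, -7, 3, -1, 13) → min -7  ≤ -6 ✓
(-7, 3, -1, 13, -8) → min -8  ≤ -6 ✓
(3, -1, 13, -8, 0) → min -8  ≤ -6 ✓
(-1, 13, -8, 0, -6) → min -8  ≤ -6 ✓
7 windows satisfy the condition.

7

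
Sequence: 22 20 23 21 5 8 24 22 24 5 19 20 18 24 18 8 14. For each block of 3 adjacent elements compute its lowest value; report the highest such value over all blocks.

[22, 20, 23] → min 20
[20, 23, 21] → min 20
[23, 21, 5] → min 5
[21, 5, 8] → min 5
[5, 8, 24] → min 5
[8, 24, 22] → min 8
[24, 22, 24] → min 22
[22, 24, 5] → min 5
[24, 5, 19] → min 5
[5, 19, 20] → min 5
[19, 20, 18] → min 18
[20, 18, 24] → min 18
[18, 24, 18] → min 18
[24, 18, 8] → min 8
[18, 8, 14] → min 8
Highest of these is 22.

22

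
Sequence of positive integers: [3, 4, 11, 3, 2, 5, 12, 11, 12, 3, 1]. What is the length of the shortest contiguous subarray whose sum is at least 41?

add 3: running sum 3 < 41
add 4: running sum 7 < 41
add 11: running sum 18 < 41
add 3: running sum 21 < 41
add 2: running sum 23 < 41
add 5: running sum 28 < 41
add 12: running sum 40 < 41
end 7: [11, 3, 2, 5, 12, 11] sum 44, len 6
end 8: [2, 5, 12, 11, 12] sum 42, len 5
end 9: [5, 12, 11, 12, 3] sum 43, len 5
end 10: [5, 12, 11, 12, 3, 1] sum 44, len 6
Shortest qualifying length: 5.

5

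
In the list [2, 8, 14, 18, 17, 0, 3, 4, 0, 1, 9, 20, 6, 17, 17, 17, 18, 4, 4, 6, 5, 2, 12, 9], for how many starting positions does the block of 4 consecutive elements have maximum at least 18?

2 8 14 18 → max 18  ≥ 18 ✓
8 14 18 17 → max 18  ≥ 18 ✓
14 18 17 0 → max 18  ≥ 18 ✓
18 17 0 3 → max 18  ≥ 18 ✓
17 0 3 4 → max 17
0 3 4 0 → max 4
3 4 0 1 → max 4
4 0 1 9 → max 9
0 1 9 20 → max 20  ≥ 18 ✓
1 9 20 6 → max 20  ≥ 18 ✓
9 20 6 17 → max 20  ≥ 18 ✓
20 6 17 17 → max 20  ≥ 18 ✓
6 17 17 17 → max 17
17 17 17 18 → max 18  ≥ 18 ✓
17 17 18 4 → max 18  ≥ 18 ✓
17 18 4 4 → max 18  ≥ 18 ✓
18 4 4 6 → max 18  ≥ 18 ✓
4 4 6 5 → max 6
4 6 5 2 → max 6
6 5 2 12 → max 12
5 2 12 9 → max 12
12 windows satisfy the condition.

12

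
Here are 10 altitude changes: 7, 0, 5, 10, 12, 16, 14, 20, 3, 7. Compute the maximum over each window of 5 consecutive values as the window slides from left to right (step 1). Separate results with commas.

Sliding a size-5 window across the 10 values:
7 0 5 10 12 → max 12
0 5 10 12 16 → max 16
5 10 12 16 14 → max 16
10 12 16 14 20 → max 20
12 16 14 20 3 → max 20
16 14 20 3 7 → max 20

12, 16, 16, 20, 20, 20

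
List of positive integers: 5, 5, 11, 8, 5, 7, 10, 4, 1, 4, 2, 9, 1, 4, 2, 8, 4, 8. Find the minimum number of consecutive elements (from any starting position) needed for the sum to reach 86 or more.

add 5: running sum 5 < 86
add 5: running sum 10 < 86
add 11: running sum 21 < 86
add 8: running sum 29 < 86
add 5: running sum 34 < 86
add 7: running sum 41 < 86
add 10: running sum 51 < 86
add 4: running sum 55 < 86
add 1: running sum 56 < 86
add 4: running sum 60 < 86
add 2: running sum 62 < 86
add 9: running sum 71 < 86
add 1: running sum 72 < 86
add 4: running sum 76 < 86
add 2: running sum 78 < 86
add 8: shortest ending here [5, 5, 11, 8, 5, 7, 10, 4, 1, 4, 2, 9, 1, 4, 2, 8] sum 86, len 16
add 4: shortest ending here [5, 5, 11, 8, 5, 7, 10, 4, 1, 4, 2, 9, 1, 4, 2, 8, 4] sum 90, len 17
add 8: shortest ending here [11, 8, 5, 7, 10, 4, 1, 4, 2, 9, 1, 4, 2, 8, 4, 8] sum 88, len 16
Shortest qualifying length: 16.

16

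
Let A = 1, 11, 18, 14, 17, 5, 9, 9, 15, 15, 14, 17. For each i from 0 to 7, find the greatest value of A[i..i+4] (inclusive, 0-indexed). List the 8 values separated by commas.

18, 18, 18, 17, 17, 15, 15, 17

1 11 18 14 17 → max 18
11 18 14 17 5 → max 18
18 14 17 5 9 → max 18
14 17 5 9 9 → max 17
17 5 9 9 15 → max 17
5 9 9 15 15 → max 15
9 9 15 15 14 → max 15
9 15 15 14 17 → max 17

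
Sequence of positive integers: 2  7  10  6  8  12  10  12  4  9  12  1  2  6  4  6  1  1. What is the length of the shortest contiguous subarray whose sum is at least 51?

add 2: running sum 2 < 51
add 7: running sum 9 < 51
add 10: running sum 19 < 51
add 6: running sum 25 < 51
add 8: running sum 33 < 51
add 12: running sum 45 < 51
end 6: [7, 10, 6, 8, 12, 10] sum 53, len 6
end 7: [10, 6, 8, 12, 10, 12] sum 58, len 6
end 8: [6, 8, 12, 10, 12, 4] sum 52, len 6
end 9: [8, 12, 10, 12, 4, 9] sum 55, len 6
end 10: [12, 10, 12, 4, 9, 12] sum 59, len 6
end 11: [12, 10, 12, 4, 9, 12, 1] sum 60, len 7
end 12: [12, 10, 12, 4, 9, 12, 1, 2] sum 62, len 8
end 13: [10, 12, 4, 9, 12, 1, 2, 6] sum 56, len 8
end 14: [10, 12, 4, 9, 12, 1, 2, 6, 4] sum 60, len 9
end 15: [12, 4, 9, 12, 1, 2, 6, 4, 6] sum 56, len 9
end 16: [12, 4, 9, 12, 1, 2, 6, 4, 6, 1] sum 57, len 10
end 17: [12, 4, 9, 12, 1, 2, 6, 4, 6, 1, 1] sum 58, len 11
Shortest qualifying length: 6.

6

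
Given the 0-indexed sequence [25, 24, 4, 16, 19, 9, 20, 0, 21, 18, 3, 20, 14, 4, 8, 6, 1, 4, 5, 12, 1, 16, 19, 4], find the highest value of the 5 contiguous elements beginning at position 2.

Elements at indices 2..6: 4, 16, 19, 9, 20
max(4, 16, 19, 9, 20) = 20

20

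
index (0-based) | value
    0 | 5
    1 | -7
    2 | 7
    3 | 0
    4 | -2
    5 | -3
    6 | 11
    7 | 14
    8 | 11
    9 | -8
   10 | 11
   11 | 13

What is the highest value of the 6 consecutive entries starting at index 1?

11

Elements at indices 1..6: -7, 7, 0, -2, -3, 11
max(-7, 7, 0, -2, -3, 11) = 11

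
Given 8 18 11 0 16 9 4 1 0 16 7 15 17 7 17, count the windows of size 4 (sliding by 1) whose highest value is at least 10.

11

(8, 18, 11, 0) → max 18  ≥ 10 ✓
(18, 11, 0, 16) → max 18  ≥ 10 ✓
(11, 0, 16, 9) → max 16  ≥ 10 ✓
(0, 16, 9, 4) → max 16  ≥ 10 ✓
(16, 9, 4, 1) → max 16  ≥ 10 ✓
(9, 4, 1, 0) → max 9
(4, 1, 0, 16) → max 16  ≥ 10 ✓
(1, 0, 16, 7) → max 16  ≥ 10 ✓
(0, 16, 7, 15) → max 16  ≥ 10 ✓
(16, 7, 15, 17) → max 17  ≥ 10 ✓
(7, 15, 17, 7) → max 17  ≥ 10 ✓
(15, 17, 7, 17) → max 17  ≥ 10 ✓
11 windows satisfy the condition.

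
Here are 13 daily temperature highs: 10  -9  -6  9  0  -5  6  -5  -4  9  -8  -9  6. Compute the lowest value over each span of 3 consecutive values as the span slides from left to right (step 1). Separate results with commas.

-9, -9, -6, -5, -5, -5, -5, -5, -8, -9, -9

Sliding a size-3 window across the 13 values:
10 -9 -6 → min -9
-9 -6 9 → min -9
-6 9 0 → min -6
9 0 -5 → min -5
0 -5 6 → min -5
-5 6 -5 → min -5
6 -5 -4 → min -5
-5 -4 9 → min -5
-4 9 -8 → min -8
9 -8 -9 → min -9
-8 -9 6 → min -9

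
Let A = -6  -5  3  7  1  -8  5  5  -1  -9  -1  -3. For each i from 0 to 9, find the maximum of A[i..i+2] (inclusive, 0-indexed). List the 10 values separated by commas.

3, 7, 7, 7, 5, 5, 5, 5, -1, -1

Sliding a size-3 window across the 12 values:
(-6, -5, 3) → max 3
(-5, 3, 7) → max 7
(3, 7, 1) → max 7
(7, 1, -8) → max 7
(1, -8, 5) → max 5
(-8, 5, 5) → max 5
(5, 5, -1) → max 5
(5, -1, -9) → max 5
(-1, -9, -1) → max -1
(-9, -1, -3) → max -1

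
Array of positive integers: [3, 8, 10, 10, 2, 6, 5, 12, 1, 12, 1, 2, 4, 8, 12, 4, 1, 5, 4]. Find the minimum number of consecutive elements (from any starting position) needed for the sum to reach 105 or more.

add 3: running sum 3 < 105
add 8: running sum 11 < 105
add 10: running sum 21 < 105
add 10: running sum 31 < 105
add 2: running sum 33 < 105
add 6: running sum 39 < 105
add 5: running sum 44 < 105
add 12: running sum 56 < 105
add 1: running sum 57 < 105
add 12: running sum 69 < 105
add 1: running sum 70 < 105
add 2: running sum 72 < 105
add 4: running sum 76 < 105
add 8: running sum 84 < 105
add 12: running sum 96 < 105
add 4: running sum 100 < 105
add 1: running sum 101 < 105
add 5: shortest ending here [3, 8, 10, 10, 2, 6, 5, 12, 1, 12, 1, 2, 4, 8, 12, 4, 1, 5] sum 106, len 18
add 4: shortest ending here [8, 10, 10, 2, 6, 5, 12, 1, 12, 1, 2, 4, 8, 12, 4, 1, 5, 4] sum 107, len 18
Shortest qualifying length: 18.

18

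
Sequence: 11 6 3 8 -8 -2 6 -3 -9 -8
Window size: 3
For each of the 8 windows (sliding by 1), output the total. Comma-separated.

20, 17, 3, -2, -4, 1, -6, -20

Sliding a size-3 window across the 10 values:
[11, 6, 3] → sum 20
[6, 3, 8] → sum 17
[3, 8, -8] → sum 3
[8, -8, -2] → sum -2
[-8, -2, 6] → sum -4
[-2, 6, -3] → sum 1
[6, -3, -9] → sum -6
[-3, -9, -8] → sum -20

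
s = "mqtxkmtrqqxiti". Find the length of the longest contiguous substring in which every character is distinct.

add m: [m] len 1
add q: [m, q] len 2
add t: [m, q, t] len 3
add x: [m, q, t, x] len 4
add k: [m, q, t, x, k] len 5
add m (repeat m, move left end past it): [q, t, x, k, m] len 5
add t (repeat t, move left end past it): [x, k, m, t] len 4
add r: [x, k, m, t, r] len 5
add q: [x, k, m, t, r, q] len 6
add q (repeat q, move left end past it): [q] len 1
add x: [q, x] len 2
add i: [q, x, i] len 3
add t: [q, x, i, t] len 4
add i (repeat i, move left end past it): [t, i] len 2
Longest all-distinct length: 6.

6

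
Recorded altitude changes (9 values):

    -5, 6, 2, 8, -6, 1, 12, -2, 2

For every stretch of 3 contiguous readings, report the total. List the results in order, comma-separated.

3, 16, 4, 3, 7, 11, 12

Sliding a size-3 window across the 9 values:
-5 6 2 → sum 3
6 2 8 → sum 16
2 8 -6 → sum 4
8 -6 1 → sum 3
-6 1 12 → sum 7
1 12 -2 → sum 11
12 -2 2 → sum 12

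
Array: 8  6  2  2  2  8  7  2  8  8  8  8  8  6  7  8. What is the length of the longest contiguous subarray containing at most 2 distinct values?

[8] 1 distinct, len 1
[8, 6] 2 distinct, len 2
[6, 2] 2 distinct, len 2
[6, 2, 2] 2 distinct, len 3
[6, 2, 2, 2] 2 distinct, len 4
[2, 2, 2, 8] 2 distinct, len 4
[8, 7] 2 distinct, len 2
[7, 2] 2 distinct, len 2
[2, 8] 2 distinct, len 2
[2, 8, 8] 2 distinct, len 3
[2, 8, 8, 8] 2 distinct, len 4
[2, 8, 8, 8, 8] 2 distinct, len 5
[2, 8, 8, 8, 8, 8] 2 distinct, len 6
[8, 8, 8, 8, 8, 6] 2 distinct, len 6
[6, 7] 2 distinct, len 2
[7, 8] 2 distinct, len 2
Longest length with ≤2 distinct: 6.

6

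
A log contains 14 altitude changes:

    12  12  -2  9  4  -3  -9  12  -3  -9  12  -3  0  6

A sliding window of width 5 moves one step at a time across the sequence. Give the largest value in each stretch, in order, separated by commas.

(12, 12, -2, 9, 4) → max 12
(12, -2, 9, 4, -3) → max 12
(-2, 9, 4, -3, -9) → max 9
(9, 4, -3, -9, 12) → max 12
(4, -3, -9, 12, -3) → max 12
(-3, -9, 12, -3, -9) → max 12
(-9, 12, -3, -9, 12) → max 12
(12, -3, -9, 12, -3) → max 12
(-3, -9, 12, -3, 0) → max 12
(-9, 12, -3, 0, 6) → max 12

12, 12, 9, 12, 12, 12, 12, 12, 12, 12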